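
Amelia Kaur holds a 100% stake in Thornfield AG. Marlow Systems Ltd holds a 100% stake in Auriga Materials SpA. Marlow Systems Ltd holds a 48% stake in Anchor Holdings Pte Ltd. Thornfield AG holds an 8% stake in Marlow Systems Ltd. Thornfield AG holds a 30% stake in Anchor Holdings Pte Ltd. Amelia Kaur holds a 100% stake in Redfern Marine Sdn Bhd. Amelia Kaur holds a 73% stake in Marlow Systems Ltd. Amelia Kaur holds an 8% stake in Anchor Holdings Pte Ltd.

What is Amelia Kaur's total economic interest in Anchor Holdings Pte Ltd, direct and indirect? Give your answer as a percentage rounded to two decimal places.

76.88%

Amelia reaches Anchor along 4 paths.
Direct stake: 8% = 8%.
Via Thornfield: 100% × 30% = 30%.
Via Marlow: 73% × 48% = 35.04%.
Via Thornfield → Marlow: 100% × 8% × 48% = 3.84%.
Total: 8% + 30% + 35.04% + 3.84% = 76.88%.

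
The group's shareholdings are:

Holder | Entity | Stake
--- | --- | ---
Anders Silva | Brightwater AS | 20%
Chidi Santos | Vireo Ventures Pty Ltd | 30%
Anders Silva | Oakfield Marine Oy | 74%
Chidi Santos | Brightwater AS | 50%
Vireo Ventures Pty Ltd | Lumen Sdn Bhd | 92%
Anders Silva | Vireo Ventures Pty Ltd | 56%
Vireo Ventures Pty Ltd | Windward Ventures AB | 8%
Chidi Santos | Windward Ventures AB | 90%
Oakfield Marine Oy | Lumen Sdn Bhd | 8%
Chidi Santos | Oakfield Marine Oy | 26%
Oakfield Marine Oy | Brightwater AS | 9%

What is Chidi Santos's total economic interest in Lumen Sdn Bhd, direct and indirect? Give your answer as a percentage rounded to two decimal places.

Chidi reaches Lumen along 2 paths.
Via Oakfield: 26% × 8% = 2.08%.
Via Vireo: 30% × 92% = 27.6%.
Total: 2.08% + 27.6% = 29.68%.

29.68%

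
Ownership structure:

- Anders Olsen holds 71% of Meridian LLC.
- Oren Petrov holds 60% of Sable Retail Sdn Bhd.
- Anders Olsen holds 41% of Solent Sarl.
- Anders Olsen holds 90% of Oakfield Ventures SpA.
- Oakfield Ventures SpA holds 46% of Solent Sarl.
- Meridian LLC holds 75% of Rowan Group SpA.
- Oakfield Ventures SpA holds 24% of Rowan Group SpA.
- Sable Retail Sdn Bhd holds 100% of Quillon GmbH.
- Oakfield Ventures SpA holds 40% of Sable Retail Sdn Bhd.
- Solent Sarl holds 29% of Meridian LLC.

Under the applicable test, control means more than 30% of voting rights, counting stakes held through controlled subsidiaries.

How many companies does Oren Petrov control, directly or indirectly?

2

Oren holds 60% of Sable, so Oren controls Sable.
Sable holds 100% of Quillon, so Oren controls Quillon.
No other company's threshold is met.
Oren controls 2 companies.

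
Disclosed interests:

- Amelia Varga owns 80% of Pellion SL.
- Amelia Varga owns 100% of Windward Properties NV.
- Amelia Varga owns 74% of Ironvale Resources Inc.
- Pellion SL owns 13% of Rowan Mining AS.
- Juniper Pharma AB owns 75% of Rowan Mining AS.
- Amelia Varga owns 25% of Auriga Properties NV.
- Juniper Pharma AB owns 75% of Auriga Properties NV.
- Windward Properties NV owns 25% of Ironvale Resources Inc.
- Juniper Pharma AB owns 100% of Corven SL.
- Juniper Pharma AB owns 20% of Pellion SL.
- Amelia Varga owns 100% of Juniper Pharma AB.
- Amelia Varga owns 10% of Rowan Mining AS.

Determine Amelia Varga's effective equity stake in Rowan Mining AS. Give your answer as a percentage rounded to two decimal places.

Amelia reaches Rowan along 4 paths.
Via Juniper: 100% × 75% = 75%.
Via Juniper → Pellion: 100% × 20% × 13% = 2.6%.
Via Pellion: 80% × 13% = 10.4%.
Direct stake: 10% = 10%.
Total: 75% + 2.6% + 10.4% + 10% = 98%.
Rounded: 98.00%.

98.00%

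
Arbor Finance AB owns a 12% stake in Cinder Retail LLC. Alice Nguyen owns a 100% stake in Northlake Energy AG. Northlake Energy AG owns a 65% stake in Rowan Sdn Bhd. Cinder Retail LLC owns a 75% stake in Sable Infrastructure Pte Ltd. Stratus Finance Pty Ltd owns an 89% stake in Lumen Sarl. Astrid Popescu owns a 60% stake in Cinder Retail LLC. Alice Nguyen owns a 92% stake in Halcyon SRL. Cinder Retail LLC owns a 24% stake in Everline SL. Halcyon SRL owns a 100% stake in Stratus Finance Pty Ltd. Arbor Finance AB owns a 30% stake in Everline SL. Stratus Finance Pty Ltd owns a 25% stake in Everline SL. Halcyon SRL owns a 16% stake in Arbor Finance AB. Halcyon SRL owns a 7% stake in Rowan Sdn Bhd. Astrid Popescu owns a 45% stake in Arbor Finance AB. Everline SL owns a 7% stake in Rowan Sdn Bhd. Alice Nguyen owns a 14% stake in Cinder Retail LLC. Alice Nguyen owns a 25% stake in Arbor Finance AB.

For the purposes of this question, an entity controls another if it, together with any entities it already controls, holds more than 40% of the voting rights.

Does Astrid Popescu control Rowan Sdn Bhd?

Astrid holds 45% of Arbor, so Astrid controls Arbor.
Astrid and Arbor together hold 60% + 12% = 72% of Cinder, so Astrid controls Cinder.
Arbor and Cinder together hold 30% + 24% = 54% of Everline, so Astrid controls Everline.
Cinder holds 75% of Sable, so Astrid controls Sable.
In Rowan, Astrid's side holds only 7%, not > 40%.
So Astrid does not control Rowan.

No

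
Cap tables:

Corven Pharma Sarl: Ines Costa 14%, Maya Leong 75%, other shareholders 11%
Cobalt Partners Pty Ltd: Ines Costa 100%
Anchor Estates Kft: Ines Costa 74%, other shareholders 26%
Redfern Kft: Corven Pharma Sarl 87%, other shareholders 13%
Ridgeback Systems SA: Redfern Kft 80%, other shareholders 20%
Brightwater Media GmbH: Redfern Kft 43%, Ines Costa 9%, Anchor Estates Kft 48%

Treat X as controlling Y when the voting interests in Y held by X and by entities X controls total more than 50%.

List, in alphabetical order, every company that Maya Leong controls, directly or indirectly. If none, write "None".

Maya holds 75% of Corven, so Maya controls Corven.
Corven holds 87% of Redfern, so Maya controls Redfern.
Redfern holds 80% of Ridgeback, so Maya controls Ridgeback.
No other company's threshold is met.

Corven Pharma Sarl, Redfern Kft, Ridgeback Systems SA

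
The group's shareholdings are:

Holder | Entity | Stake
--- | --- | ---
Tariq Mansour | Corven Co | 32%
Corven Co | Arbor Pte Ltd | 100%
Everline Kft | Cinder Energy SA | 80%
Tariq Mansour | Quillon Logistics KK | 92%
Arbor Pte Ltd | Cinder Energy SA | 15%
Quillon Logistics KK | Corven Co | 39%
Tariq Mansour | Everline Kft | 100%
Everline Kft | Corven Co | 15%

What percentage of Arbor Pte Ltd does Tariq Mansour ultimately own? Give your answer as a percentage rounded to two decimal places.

82.88%

Tariq reaches Arbor along 3 paths.
Via Everline → Corven: 100% × 15% × 100% = 15%.
Via Corven: 32% × 100% = 32%.
Via Quillon → Corven: 92% × 39% × 100% = 35.88%.
Total: 15% + 32% + 35.88% = 82.88%.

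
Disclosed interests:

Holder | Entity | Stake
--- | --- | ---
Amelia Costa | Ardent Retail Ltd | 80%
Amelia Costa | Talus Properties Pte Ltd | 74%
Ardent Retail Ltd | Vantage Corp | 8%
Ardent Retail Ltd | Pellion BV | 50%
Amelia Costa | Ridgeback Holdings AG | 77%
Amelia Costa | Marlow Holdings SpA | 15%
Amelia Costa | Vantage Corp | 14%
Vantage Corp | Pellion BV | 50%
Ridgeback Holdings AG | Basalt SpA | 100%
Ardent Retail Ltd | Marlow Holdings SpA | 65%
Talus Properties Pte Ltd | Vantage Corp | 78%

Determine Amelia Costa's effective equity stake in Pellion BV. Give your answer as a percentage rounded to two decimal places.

79.06%

Amelia reaches Pellion along 4 paths.
Via Ardent: 80% × 50% = 40%.
Via Talus → Vantage: 74% × 78% × 50% = 28.86%.
Via Vantage: 14% × 50% = 7%.
Via Ardent → Vantage: 80% × 8% × 50% = 3.2%.
Total: 40% + 28.86% + 7% + 3.2% = 79.06%.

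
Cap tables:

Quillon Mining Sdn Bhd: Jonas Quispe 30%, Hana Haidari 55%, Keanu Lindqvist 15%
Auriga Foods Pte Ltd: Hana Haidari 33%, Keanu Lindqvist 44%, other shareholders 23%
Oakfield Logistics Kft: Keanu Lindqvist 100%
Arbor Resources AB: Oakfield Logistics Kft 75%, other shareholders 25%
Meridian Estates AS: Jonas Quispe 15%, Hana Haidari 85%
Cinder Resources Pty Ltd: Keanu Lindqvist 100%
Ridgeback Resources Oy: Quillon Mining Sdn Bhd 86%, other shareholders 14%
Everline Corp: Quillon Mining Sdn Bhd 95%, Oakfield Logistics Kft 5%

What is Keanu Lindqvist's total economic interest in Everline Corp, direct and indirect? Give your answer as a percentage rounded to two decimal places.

Keanu reaches Everline along 2 paths.
Via Quillon: 15% × 95% = 14.25%.
Via Oakfield: 100% × 5% = 5%.
Total: 14.25% + 5% = 19.25%.

19.25%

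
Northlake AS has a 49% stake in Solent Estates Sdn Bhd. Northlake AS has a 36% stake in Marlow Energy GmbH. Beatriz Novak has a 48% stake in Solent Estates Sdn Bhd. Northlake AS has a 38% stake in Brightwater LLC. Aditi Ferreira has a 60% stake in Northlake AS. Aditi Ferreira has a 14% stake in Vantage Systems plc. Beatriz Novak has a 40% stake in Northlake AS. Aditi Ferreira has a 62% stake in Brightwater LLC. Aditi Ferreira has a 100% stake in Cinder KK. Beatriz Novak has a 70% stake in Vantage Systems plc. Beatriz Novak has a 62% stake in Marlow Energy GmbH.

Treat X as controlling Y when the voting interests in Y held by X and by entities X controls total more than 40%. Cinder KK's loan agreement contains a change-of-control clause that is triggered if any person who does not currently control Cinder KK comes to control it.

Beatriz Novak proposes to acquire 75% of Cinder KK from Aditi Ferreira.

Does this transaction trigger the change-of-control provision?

The purchase adds only to Beatriz's holdings (Aditi's stake shrinks), so Beatriz is the only person who could newly come to control Cinder.
Beatriz holds 70% of Vantage, so Beatriz controls Vantage.
Beatriz holds 48% of Solent, so Beatriz controls Solent.
Beatriz holds 62% of Marlow, so Beatriz controls Marlow.
Neither Beatriz nor any entity Beatriz controls holds any voting interest in Cinder.
So before the transaction, Beatriz does not control Cinder.
After the purchase, Beatriz holds 75% of Cinder directly, and Aditi's stake falls to 25%.
Beatriz holds 75% of Cinder, so Beatriz controls Cinder.
Beatriz did not control Cinder before and does after, so the clause is triggered.

Yes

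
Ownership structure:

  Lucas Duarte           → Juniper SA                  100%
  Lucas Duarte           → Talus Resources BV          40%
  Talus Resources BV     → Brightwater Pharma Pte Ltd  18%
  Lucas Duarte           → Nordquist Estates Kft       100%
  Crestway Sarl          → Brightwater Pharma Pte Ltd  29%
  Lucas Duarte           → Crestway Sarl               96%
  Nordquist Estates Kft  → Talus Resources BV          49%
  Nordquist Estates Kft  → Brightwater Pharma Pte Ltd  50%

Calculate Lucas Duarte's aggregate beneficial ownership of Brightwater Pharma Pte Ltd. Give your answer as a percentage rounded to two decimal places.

93.86%

Lucas reaches Brightwater along 4 paths.
Via Nordquist: 100% × 50% = 50%.
Via Talus: 40% × 18% = 7.2%.
Via Nordquist → Talus: 100% × 49% × 18% = 8.82%.
Via Crestway: 96% × 29% = 27.84%.
Total: 50% + 7.2% + 8.82% + 27.84% = 93.86%.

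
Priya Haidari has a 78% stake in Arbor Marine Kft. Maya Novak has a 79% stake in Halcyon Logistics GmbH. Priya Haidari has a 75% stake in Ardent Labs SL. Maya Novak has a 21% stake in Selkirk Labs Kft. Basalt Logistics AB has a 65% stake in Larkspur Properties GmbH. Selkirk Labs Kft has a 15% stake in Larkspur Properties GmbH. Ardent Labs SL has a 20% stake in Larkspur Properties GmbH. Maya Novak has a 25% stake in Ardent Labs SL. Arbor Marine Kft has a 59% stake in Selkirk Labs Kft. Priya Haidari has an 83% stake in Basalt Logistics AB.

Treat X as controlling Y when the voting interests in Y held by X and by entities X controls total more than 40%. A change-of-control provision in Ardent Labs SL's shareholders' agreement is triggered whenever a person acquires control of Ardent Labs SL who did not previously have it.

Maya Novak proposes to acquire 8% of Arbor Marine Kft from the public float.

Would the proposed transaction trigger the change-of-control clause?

No

The purchase changes only Maya's holdings, so Maya is the only person who could newly come to control Ardent.
Maya holds 79% of Halcyon, so Maya controls Halcyon.
In Ardent, Maya's side holds only 25%, not > 40%.
So before the transaction, Maya does not control Ardent.
After the purchase, Maya holds 8% of Arbor directly.
Maya's side now holds 8% of Arbor, not > 40%, so Maya still does not control Arbor.
After the transaction, Maya's side holds 25% of Ardent, not > 40%, so Maya still does not control Ardent.
No new person acquires control, so the clause is not triggered.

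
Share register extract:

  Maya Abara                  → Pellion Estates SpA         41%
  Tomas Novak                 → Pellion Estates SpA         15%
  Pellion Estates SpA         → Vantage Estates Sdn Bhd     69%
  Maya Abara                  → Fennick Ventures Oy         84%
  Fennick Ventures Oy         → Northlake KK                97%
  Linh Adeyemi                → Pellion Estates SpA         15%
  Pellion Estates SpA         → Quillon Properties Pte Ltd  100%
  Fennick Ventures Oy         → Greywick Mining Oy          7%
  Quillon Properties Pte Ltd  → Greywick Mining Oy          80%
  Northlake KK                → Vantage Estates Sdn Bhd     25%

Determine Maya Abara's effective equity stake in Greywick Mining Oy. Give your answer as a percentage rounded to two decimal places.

38.68%

Maya reaches Greywick along 2 paths.
Via Fennick: 84% × 7% = 5.88%.
Via Pellion → Quillon: 41% × 100% × 80% = 32.8%.
Total: 5.88% + 32.8% = 38.68%.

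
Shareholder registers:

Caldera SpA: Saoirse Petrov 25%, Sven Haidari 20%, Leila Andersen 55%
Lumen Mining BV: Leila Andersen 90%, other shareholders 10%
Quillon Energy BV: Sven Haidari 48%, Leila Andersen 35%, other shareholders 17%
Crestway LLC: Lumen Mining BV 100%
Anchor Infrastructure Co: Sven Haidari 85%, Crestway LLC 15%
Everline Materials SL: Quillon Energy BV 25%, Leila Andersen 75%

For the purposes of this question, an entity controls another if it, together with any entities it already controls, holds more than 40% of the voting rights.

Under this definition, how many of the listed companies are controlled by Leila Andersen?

Leila holds 55% of Caldera, so Leila controls Caldera.
Leila holds 90% of Lumen, so Leila controls Lumen.
Lumen holds 100% of Crestway, so Leila controls Crestway.
Leila holds 75% of Everline, so Leila controls Everline.
No other company's threshold is met.
Leila controls 4 companies.

4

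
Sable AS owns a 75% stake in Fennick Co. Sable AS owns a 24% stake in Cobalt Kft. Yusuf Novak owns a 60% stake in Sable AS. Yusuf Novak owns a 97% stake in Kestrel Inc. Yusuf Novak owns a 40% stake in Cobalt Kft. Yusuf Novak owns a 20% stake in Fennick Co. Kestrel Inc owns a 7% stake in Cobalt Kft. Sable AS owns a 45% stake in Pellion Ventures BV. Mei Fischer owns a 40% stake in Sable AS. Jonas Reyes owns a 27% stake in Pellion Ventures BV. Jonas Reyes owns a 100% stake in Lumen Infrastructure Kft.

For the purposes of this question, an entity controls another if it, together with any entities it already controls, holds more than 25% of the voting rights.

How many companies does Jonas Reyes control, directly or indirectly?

2

Jonas holds 27% of Pellion, so Jonas controls Pellion.
Jonas holds 100% of Lumen, so Jonas controls Lumen.
No other company's threshold is met.
Jonas controls 2 companies.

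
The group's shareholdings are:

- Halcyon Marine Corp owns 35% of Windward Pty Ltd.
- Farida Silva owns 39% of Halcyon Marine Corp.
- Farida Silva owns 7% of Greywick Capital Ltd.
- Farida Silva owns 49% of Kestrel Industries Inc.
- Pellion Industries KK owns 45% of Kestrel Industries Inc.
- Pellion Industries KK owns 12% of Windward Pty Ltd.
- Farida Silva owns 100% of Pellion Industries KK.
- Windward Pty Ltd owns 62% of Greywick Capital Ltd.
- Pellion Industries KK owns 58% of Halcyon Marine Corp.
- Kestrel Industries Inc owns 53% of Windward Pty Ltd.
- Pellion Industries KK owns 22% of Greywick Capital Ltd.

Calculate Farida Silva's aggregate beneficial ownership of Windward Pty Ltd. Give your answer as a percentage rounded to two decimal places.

95.77%

Farida reaches Windward along 5 paths.
Via Pellion: 100% × 12% = 12%.
Via Halcyon: 39% × 35% = 13.65%.
Via Pellion → Halcyon: 100% × 58% × 35% = 20.3%.
Via Pellion → Kestrel: 100% × 45% × 53% = 23.85%.
Via Kestrel: 49% × 53% = 25.97%.
Total: 12% + 13.65% + 20.3% + 23.85% + 25.97% = 95.77%.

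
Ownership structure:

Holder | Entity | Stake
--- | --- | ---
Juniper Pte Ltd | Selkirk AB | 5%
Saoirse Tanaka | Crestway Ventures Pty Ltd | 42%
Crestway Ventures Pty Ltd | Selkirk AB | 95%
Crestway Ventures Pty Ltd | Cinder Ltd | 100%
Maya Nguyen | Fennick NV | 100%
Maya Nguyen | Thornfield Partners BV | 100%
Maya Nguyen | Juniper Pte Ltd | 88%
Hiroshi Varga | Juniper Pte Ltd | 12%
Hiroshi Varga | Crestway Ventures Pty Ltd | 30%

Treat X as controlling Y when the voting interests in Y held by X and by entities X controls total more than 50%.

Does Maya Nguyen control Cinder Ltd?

Maya holds 100% of Fennick, so Maya controls Fennick.
Maya holds 88% of Juniper, so Maya controls Juniper.
Maya holds 100% of Thornfield, so Maya controls Thornfield.
Neither Maya nor any entity Maya controls holds any voting interest in Cinder.
So Maya does not control Cinder.

No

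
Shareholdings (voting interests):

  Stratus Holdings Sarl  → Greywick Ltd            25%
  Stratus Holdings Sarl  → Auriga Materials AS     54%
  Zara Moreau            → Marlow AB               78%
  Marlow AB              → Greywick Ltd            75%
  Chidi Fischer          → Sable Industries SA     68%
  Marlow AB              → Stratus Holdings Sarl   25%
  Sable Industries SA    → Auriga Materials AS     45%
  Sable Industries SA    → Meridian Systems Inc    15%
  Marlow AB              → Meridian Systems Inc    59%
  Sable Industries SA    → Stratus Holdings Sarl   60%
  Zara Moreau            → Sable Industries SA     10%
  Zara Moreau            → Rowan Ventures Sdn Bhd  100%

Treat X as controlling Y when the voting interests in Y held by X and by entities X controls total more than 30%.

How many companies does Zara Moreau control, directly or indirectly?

Zara holds 78% of Marlow, so Zara controls Marlow.
Marlow holds 59% of Meridian, so Zara controls Meridian.
Zara holds 100% of Rowan, so Zara controls Rowan.
Marlow holds 75% of Greywick, so Zara controls Greywick.
No other company's threshold is met.
Zara controls 4 companies.

4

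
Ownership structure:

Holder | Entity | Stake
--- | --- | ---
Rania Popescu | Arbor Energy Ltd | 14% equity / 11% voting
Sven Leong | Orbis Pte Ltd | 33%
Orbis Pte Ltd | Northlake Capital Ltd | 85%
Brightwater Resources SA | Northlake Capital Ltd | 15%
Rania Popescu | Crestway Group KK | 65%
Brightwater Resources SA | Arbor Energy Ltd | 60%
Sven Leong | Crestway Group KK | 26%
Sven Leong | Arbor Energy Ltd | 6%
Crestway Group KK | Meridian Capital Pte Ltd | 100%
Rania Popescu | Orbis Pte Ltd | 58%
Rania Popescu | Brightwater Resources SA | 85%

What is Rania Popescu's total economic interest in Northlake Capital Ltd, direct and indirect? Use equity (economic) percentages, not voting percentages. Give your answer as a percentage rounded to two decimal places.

Rania reaches Northlake along 2 paths.
Via Orbis: 58% × 85% = 49.3%.
Via Brightwater: 85% × 15% = 12.75%.
Total: 49.3% + 12.75% = 62.05%.

62.05%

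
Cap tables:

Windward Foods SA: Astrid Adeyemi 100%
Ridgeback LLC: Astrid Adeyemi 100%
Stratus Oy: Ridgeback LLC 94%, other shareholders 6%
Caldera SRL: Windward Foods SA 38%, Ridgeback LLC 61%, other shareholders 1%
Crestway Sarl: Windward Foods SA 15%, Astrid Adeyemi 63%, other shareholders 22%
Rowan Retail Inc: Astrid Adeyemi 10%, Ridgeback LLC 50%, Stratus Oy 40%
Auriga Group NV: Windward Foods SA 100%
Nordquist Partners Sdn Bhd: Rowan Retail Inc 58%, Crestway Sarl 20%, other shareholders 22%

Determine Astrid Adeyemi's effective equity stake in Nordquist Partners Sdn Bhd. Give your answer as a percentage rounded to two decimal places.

Astrid reaches Nordquist along 5 paths.
Via Rowan: 10% × 58% = 5.8%.
Via Ridgeback → Rowan: 100% × 50% × 58% = 29%.
Via Ridgeback → Stratus → Rowan: 100% × 94% × 40% × 58% = 21.808%.
Via Windward → Crestway: 100% × 15% × 20% = 3%.
Via Crestway: 63% × 20% = 12.6%.
Total: 5.8% + 29% + 21.808% + 3% + 12.6% = 72.208%.
Rounded: 72.21%.

72.21%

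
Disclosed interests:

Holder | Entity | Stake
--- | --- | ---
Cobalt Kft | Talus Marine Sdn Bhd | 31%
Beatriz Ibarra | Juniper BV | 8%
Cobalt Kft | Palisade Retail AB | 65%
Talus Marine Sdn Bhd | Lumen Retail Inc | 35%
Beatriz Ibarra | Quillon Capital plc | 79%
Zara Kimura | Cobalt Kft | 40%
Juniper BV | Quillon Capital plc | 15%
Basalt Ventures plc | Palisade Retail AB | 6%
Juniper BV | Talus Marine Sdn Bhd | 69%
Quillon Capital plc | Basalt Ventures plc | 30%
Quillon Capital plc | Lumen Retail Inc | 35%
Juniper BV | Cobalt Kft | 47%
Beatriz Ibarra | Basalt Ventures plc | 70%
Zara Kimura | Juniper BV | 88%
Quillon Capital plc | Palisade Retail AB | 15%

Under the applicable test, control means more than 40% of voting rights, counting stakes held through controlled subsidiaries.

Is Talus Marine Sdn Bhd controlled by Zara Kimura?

Zara holds 88% of Juniper, so Zara controls Juniper.
Zara and Juniper together hold 40% + 47% = 87% of Cobalt, so Zara controls Cobalt.
Cobalt and Juniper together hold 31% + 69% = 100% of Talus, so Zara controls Talus.

Yes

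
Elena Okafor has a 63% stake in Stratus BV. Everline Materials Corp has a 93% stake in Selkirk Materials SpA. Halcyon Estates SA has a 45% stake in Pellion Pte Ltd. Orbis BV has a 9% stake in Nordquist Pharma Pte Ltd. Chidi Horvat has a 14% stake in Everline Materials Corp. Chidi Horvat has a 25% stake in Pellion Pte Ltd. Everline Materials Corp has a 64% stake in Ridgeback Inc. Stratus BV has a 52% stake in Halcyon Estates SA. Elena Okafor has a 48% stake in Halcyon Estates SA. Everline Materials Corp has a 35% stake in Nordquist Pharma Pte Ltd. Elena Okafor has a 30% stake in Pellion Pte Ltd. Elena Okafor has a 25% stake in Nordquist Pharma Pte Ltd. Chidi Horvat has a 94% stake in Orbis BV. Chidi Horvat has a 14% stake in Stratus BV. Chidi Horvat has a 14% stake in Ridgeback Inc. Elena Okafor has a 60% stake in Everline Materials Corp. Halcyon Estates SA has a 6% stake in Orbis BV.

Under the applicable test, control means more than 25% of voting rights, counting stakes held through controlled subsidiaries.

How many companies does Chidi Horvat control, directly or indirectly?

1

Chidi holds 94% of Orbis, so Chidi controls Orbis.
No other company's threshold is met.
Chidi controls 1 company.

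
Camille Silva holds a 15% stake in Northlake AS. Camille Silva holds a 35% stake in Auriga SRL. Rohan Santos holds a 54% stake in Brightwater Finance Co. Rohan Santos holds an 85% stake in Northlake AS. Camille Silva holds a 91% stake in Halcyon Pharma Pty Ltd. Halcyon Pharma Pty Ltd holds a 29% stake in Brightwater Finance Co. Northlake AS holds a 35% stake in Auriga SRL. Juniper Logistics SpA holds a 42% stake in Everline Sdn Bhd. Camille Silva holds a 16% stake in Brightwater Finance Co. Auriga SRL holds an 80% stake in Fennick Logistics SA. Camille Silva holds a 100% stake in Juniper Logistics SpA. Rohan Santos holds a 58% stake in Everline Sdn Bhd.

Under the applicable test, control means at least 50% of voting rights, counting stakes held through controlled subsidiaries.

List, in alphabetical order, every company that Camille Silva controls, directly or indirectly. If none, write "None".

Camille holds 100% of Juniper, so Camille controls Juniper.
Camille holds 91% of Halcyon, so Camille controls Halcyon.
No other company's threshold is met.

Halcyon Pharma Pty Ltd, Juniper Logistics SpA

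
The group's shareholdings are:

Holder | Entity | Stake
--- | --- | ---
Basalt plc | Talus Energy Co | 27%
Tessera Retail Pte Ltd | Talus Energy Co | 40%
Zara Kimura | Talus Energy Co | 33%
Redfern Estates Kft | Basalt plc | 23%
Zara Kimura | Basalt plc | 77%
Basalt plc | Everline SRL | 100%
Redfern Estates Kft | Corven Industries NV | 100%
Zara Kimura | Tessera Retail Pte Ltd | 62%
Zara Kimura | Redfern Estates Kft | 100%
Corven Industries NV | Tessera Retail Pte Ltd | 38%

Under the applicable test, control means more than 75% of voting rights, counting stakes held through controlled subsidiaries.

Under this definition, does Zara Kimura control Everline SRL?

Zara holds 100% of Redfern, so Zara controls Redfern.
Zara and Redfern together hold 77% + 23% = 100% of Basalt, so Zara controls Basalt.
Basalt holds 100% of Everline, so Zara controls Everline.

Yes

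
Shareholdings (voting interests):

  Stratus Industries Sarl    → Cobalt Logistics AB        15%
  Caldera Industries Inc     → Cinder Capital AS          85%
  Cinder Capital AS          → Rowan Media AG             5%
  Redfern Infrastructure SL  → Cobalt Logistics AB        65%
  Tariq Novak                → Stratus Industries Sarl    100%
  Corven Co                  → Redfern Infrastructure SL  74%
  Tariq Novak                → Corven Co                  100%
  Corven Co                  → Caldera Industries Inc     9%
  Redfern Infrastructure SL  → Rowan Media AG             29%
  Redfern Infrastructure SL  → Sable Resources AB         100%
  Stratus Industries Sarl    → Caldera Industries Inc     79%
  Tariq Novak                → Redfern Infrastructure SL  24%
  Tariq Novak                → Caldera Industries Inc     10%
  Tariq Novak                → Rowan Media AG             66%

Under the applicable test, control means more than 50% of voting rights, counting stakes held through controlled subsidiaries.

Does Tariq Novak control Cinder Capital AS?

Yes

Tariq holds 100% of Stratus, so Tariq controls Stratus.
Tariq holds 100% of Corven, so Tariq controls Corven.
Stratus and Tariq and Corven together hold 79% + 10% + 9% = 98% of Caldera, so Tariq controls Caldera.
Caldera holds 85% of Cinder, so Tariq controls Cinder.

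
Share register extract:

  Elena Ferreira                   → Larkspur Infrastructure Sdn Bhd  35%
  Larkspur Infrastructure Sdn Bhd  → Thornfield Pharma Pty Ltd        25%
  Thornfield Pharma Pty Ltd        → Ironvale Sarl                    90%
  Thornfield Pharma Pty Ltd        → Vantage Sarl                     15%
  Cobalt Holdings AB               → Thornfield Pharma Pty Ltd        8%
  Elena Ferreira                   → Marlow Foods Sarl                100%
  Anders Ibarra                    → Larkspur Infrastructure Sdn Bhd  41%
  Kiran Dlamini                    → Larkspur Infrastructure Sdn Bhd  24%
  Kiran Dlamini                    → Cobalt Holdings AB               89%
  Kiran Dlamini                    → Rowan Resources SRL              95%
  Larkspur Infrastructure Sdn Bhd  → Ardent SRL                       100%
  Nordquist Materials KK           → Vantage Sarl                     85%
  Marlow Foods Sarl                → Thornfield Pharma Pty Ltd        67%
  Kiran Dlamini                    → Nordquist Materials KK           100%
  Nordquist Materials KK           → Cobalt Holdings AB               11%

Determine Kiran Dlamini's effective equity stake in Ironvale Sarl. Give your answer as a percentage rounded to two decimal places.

Kiran reaches Ironvale along 3 paths.
Via Larkspur → Thornfield: 24% × 25% × 90% = 5.4%.
Via Nordquist → Cobalt → Thornfield: 100% × 11% × 8% × 90% = 0.792%.
Via Cobalt → Thornfield: 89% × 8% × 90% = 6.408%.
Total: 5.4% + 0.792% + 6.408% = 12.6%.
Rounded: 12.60%.

12.60%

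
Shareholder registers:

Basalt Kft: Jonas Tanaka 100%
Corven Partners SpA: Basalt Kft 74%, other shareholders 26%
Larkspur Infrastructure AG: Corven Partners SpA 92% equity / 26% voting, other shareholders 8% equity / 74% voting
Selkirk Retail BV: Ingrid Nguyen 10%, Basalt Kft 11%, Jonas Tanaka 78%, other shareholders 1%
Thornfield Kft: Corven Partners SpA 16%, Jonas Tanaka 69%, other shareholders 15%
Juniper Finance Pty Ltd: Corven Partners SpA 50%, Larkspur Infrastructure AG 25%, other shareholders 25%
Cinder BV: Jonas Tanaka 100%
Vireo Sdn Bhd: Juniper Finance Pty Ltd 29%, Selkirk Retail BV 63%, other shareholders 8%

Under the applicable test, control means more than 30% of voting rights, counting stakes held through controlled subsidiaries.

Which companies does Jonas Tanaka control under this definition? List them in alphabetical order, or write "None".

Basalt Kft, Cinder BV, Corven Partners SpA, Juniper Finance Pty Ltd, Selkirk Retail BV, Thornfield Kft, Vireo Sdn Bhd

Jonas holds 100% of Basalt, so Jonas controls Basalt.
Basalt holds 74% of Corven, so Jonas controls Corven.
Basalt and Jonas together hold 11% + 78% = 89% of Selkirk, so Jonas controls Selkirk.
Corven and Jonas together hold 16% + 69% = 85% of Thornfield, so Jonas controls Thornfield.
Corven holds 50% of Juniper, so Jonas controls Juniper.
Jonas holds 100% of Cinder, so Jonas controls Cinder.
Juniper and Selkirk together hold 29% + 63% = 92% of Vireo, so Jonas controls Vireo.
No other company's threshold is met.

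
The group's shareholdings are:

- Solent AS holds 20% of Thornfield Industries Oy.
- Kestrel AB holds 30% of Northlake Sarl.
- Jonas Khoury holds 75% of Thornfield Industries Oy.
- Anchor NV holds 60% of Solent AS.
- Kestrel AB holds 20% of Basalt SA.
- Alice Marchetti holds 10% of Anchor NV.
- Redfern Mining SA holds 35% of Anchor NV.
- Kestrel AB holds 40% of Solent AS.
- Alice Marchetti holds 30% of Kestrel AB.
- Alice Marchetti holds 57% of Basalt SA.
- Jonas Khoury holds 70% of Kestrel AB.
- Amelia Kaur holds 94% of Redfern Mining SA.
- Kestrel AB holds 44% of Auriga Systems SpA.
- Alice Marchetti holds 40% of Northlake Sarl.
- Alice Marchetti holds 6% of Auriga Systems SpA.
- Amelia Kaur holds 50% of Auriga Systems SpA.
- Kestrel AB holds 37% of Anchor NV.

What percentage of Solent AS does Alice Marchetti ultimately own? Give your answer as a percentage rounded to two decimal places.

24.66%

Alice reaches Solent along 3 paths.
Via Kestrel: 30% × 40% = 12%.
Via Kestrel → Anchor: 30% × 37% × 60% = 6.66%.
Via Anchor: 10% × 60% = 6%.
Total: 12% + 6.66% + 6% = 24.66%.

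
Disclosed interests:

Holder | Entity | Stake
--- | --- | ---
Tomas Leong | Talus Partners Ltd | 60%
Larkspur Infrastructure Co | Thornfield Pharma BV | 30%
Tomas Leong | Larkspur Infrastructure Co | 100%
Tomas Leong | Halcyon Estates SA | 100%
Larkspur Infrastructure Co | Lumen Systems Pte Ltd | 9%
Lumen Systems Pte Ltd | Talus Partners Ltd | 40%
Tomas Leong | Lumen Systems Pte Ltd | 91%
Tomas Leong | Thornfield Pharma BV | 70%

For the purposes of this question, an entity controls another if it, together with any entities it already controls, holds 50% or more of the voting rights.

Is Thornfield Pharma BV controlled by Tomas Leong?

Tomas holds 100% of Larkspur, so Tomas controls Larkspur.
Tomas and Larkspur together hold 70% + 30% = 100% of Thornfield, so Tomas controls Thornfield.

Yes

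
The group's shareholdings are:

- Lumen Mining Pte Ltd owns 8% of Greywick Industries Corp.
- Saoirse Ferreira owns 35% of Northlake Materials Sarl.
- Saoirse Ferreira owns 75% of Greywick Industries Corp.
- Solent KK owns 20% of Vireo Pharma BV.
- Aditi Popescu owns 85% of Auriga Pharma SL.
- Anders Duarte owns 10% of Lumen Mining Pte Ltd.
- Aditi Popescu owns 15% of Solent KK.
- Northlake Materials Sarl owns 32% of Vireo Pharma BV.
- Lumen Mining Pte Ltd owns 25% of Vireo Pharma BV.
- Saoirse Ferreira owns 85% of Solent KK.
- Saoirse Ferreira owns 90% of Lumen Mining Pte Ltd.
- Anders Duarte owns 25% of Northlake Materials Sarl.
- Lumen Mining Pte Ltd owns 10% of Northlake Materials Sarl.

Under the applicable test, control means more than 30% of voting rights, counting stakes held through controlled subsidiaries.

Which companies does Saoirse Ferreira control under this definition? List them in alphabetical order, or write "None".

Greywick Industries Corp, Lumen Mining Pte Ltd, Northlake Materials Sarl, Solent KK, Vireo Pharma BV

Saoirse holds 90% of Lumen, so Saoirse controls Lumen.
Saoirse and Lumen together hold 75% + 8% = 83% of Greywick, so Saoirse controls Greywick.
Saoirse and Lumen together hold 35% + 10% = 45% of Northlake, so Saoirse controls Northlake.
Saoirse holds 85% of Solent, so Saoirse controls Solent.
Northlake and Lumen and Solent together hold 32% + 25% + 20% = 77% of Vireo, so Saoirse controls Vireo.
No other company's threshold is met.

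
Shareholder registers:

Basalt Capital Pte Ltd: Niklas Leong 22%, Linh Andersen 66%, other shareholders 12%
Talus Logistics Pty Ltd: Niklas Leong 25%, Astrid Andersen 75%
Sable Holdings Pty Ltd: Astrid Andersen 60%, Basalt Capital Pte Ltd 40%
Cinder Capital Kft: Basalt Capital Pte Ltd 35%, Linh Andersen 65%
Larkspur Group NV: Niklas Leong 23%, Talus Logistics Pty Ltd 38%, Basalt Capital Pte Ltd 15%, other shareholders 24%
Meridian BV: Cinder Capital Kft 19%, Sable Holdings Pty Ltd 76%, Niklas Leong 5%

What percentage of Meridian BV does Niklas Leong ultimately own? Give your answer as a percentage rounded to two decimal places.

Niklas reaches Meridian along 3 paths.
Via Basalt → Cinder: 22% × 35% × 19% = 1.463%.
Via Basalt → Sable: 22% × 40% × 76% = 6.688%.
Direct stake: 5% = 5%.
Total: 1.463% + 6.688% + 5% = 13.151%.
Rounded: 13.15%.

13.15%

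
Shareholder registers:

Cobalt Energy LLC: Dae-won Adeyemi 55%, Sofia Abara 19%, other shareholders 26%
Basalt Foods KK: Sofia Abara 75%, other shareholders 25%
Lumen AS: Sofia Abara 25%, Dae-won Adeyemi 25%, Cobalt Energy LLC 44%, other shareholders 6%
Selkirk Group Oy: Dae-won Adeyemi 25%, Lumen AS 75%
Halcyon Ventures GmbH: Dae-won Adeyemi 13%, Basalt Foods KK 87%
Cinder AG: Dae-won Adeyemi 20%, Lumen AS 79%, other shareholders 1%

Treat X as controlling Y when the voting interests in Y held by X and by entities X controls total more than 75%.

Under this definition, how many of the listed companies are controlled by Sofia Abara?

Sofia's largest direct stake is 75% in Basalt, which does not meet the threshold.
Sofia controls 0 companies.

0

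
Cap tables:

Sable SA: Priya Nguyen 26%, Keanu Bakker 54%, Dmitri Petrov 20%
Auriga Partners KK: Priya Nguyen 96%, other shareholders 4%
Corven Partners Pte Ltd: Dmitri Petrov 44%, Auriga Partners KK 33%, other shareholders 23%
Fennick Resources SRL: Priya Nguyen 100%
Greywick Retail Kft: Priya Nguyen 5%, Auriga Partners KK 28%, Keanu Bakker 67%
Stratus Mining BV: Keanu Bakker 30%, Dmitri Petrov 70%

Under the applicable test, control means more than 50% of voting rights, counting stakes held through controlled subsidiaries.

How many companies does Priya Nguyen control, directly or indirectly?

2

Priya holds 96% of Auriga, so Priya controls Auriga.
Priya holds 100% of Fennick, so Priya controls Fennick.
No other company's threshold is met.
Priya controls 2 companies.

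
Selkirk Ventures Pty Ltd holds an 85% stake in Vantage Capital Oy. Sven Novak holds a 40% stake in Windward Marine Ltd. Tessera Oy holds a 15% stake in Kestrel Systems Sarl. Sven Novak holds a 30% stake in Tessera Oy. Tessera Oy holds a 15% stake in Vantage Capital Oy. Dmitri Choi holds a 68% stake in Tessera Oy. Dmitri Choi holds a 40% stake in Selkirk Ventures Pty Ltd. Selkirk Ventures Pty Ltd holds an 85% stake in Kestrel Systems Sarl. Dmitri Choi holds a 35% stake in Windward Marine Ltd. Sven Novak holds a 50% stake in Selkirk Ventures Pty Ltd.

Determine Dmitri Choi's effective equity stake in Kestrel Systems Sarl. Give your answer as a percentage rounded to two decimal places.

44.20%

Dmitri reaches Kestrel along 2 paths.
Via Tessera: 68% × 15% = 10.2%.
Via Selkirk: 40% × 85% = 34%.
Total: 10.2% + 34% = 44.2%.
Rounded: 44.20%.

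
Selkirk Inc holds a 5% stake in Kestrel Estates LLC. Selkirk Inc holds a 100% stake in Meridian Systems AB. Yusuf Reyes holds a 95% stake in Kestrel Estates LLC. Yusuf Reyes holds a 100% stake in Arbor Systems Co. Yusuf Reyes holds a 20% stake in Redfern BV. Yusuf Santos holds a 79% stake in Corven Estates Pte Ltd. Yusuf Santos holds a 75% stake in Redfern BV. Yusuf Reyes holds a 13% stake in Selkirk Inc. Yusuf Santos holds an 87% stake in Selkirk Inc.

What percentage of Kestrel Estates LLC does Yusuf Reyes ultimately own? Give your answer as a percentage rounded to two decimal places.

95.65%

Yusuf Reyes reaches Kestrel along 2 paths.
Direct stake: 95% = 95%.
Via Selkirk: 13% × 5% = 0.65%.
Total: 95% + 0.65% = 95.65%.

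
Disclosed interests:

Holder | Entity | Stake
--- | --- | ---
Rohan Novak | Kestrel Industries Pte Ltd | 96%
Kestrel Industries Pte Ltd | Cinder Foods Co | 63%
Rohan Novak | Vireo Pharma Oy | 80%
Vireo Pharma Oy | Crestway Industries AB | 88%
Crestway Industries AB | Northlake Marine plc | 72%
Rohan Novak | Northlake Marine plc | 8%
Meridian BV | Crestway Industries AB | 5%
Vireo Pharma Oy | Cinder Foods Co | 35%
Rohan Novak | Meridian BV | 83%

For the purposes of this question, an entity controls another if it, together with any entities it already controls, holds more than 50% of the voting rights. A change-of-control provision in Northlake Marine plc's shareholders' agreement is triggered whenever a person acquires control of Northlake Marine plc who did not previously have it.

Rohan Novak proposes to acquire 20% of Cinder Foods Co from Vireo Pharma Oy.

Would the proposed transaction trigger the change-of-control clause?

No

The purchase adds only to Rohan's holdings (Vireo's stake shrinks), so Rohan is the only person who could newly come to control Northlake.
Rohan holds 80% of Vireo, so Rohan controls Vireo.
Rohan holds 83% of Meridian, so Rohan controls Meridian.
Meridian and Vireo together hold 5% + 88% = 93% of Crestway, so Rohan controls Crestway.
Crestway and Rohan together hold 72% + 8% = 80% of Northlake, so Rohan controls Northlake.
So Rohan already controls Northlake before the transaction.
After the purchase, Rohan holds 20% of Cinder directly, and Vireo's stake falls to 15%.
Rohan controlled Northlake already, so this is not a new person acquiring control; every other person's position is unchanged or reduced.
No new person acquires control, so the clause is not triggered.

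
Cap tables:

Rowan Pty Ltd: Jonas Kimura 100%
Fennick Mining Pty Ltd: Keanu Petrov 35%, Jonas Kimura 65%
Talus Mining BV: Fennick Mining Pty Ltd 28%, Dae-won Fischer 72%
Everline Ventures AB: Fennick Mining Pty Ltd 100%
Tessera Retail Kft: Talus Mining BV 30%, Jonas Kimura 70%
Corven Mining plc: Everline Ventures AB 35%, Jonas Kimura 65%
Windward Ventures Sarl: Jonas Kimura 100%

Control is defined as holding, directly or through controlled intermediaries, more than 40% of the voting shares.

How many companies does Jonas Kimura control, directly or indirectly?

6

Jonas holds 100% of Rowan, so Jonas controls Rowan.
Jonas holds 65% of Fennick, so Jonas controls Fennick.
Fennick holds 100% of Everline, so Jonas controls Everline.
Jonas holds 70% of Tessera, so Jonas controls Tessera.
Everline and Jonas together hold 35% + 65% = 100% of Corven, so Jonas controls Corven.
Jonas holds 100% of Windward, so Jonas controls Windward.
No other company's threshold is met.
Jonas controls 6 companies.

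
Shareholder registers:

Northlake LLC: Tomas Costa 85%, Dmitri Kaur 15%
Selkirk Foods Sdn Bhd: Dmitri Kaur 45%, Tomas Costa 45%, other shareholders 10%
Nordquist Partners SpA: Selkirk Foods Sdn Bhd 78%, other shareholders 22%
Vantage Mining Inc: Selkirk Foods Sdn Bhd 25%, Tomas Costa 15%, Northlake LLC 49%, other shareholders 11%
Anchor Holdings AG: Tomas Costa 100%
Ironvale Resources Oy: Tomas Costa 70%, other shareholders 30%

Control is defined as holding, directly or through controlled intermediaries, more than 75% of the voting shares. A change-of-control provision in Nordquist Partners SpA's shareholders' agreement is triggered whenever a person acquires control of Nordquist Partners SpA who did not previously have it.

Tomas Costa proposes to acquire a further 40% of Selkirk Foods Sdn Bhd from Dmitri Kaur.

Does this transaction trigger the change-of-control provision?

The purchase adds only to Tomas's holdings (Dmitri's stake shrinks), so Tomas is the only person who could newly come to control Nordquist.
Tomas holds 85% of Northlake, so Tomas controls Northlake.
Tomas holds 100% of Anchor, so Tomas controls Anchor.
Neither Tomas nor any entity Tomas controls holds any voting interest in Nordquist.
So before the transaction, Tomas does not control Nordquist.
After the purchase, Tomas's direct stake in Selkirk rises to 45% + 40% = 85%, and Dmitri's stake falls to 5%.
Tomas holds 85% of Selkirk, so Tomas controls Selkirk.
Selkirk holds 78% of Nordquist, so Tomas controls Nordquist.
Tomas did not control Nordquist before and does after, so the clause is triggered.

Yes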